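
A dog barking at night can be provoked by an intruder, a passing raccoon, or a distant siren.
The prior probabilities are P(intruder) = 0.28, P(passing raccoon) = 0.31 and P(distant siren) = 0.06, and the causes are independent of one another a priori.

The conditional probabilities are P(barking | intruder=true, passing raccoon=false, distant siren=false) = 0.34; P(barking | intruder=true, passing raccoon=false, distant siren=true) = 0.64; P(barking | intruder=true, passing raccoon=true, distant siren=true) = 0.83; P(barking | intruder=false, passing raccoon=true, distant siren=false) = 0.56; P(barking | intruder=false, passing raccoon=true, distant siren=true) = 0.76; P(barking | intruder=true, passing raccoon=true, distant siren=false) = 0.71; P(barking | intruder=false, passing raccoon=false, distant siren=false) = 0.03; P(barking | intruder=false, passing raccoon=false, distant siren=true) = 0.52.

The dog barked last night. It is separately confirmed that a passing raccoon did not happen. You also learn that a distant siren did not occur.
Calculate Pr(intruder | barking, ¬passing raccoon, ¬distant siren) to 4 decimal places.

P(barking | ¬passing raccoon, ¬distant siren) = 0.03*0.72 + 0.34*0.28 = 0.021600 + 0.095200 = 0.116800
Restricting to configurations with intruder present: 0.34*0.28 = 0.095200.
P(intruder | barking, ¬passing raccoon, ¬distant siren) = 0.095200 / 0.116800 ≈ 0.8151

Pr(intruder | barking, ¬passing raccoon, ¬distant siren) ≈ 0.8151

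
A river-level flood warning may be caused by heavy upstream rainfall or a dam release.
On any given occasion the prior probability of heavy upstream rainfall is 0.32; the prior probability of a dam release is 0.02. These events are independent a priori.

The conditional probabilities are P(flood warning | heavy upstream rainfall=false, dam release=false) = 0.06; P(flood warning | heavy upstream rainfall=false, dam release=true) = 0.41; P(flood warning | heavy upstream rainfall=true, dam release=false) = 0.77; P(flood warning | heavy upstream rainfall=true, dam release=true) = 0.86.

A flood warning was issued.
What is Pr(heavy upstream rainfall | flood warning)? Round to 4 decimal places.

By total probability over the 4 (heavy upstream rainfall, dam release) configurations:
  P(flood warning) = 0.06*0.68*0.98 + 0.41*0.68*0.02 + 0.77*0.32*0.98 + 0.86*0.32*0.02
        = 0.039984 + 0.005576 + 0.241472 + 0.005504 = 0.292536
Configurations with heavy upstream rainfall contribute 0.246976, so
  P(heavy upstream rainfall | flood warning) = 0.246976 / 0.292536 ≈ 0.8443

Pr(heavy upstream rainfall | flood warning) ≈ 0.8443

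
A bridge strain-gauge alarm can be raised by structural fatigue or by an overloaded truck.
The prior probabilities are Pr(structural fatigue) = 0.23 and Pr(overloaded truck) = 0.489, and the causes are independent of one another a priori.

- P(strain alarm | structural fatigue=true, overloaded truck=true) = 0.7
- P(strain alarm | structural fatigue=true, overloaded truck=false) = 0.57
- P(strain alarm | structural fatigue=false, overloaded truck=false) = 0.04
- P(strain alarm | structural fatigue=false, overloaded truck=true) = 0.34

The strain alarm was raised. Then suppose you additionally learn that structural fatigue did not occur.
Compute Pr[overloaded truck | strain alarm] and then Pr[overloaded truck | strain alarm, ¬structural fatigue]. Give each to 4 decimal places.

Enumerate the 4 (structural fatigue, overloaded truck) configurations and weight by the priors:
  P(strain alarm) = 0.04·0.77·0.511 + 0.34·0.77·0.489 + 0.57·0.23·0.511 + 0.7·0.23·0.489
        = 0.015739 + 0.128020 + 0.066992 + 0.078729 = 0.289480
The terms with overloaded truck present sum to 0.206749, so
  P(overloaded truck | strain alarm) = 0.206749 / 0.289480 ≈ 0.7142

Now also conditioning on structural fatigue≠true:
P(strain alarm | ¬structural fatigue) = 0.04*0.511 + 0.34*0.489 = 0.020440 + 0.166260 = 0.186700
Of this, 0.166260 comes from 0.34*0.489 (the overloaded truck=true cases).
So P(overloaded truck | strain alarm, ¬structural fatigue) = 0.166260/0.186700 ≈ 0.8905.

Pr[overloaded truck | strain alarm] ≈ 0.7142; Pr[overloaded truck | strain alarm, ¬structural fatigue] ≈ 0.8905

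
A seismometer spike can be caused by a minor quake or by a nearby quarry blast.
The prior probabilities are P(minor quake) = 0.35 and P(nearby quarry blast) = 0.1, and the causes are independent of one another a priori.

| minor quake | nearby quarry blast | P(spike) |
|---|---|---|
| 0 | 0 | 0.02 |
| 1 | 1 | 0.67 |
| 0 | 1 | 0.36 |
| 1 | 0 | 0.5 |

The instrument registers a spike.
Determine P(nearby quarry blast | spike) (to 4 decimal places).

P(nearby quarry blast | spike) ≈ 0.2168

Sum P(spike|·) weighted by the priors over the 4 (minor quake, nearby quarry blast) configurations:
  P(spike) = 0.02×0.65×0.9 + 0.36×0.65×0.1 + 0.5×0.35×0.9 + 0.67×0.35×0.1
        = 0.011700 + 0.023400 + 0.157500 + 0.023450 = 0.216050
Keeping only the nearby quarry blast-present terms gives 0.046850, so
  P(nearby quarry blast | spike) = 0.046850 / 0.216050 ≈ 0.2168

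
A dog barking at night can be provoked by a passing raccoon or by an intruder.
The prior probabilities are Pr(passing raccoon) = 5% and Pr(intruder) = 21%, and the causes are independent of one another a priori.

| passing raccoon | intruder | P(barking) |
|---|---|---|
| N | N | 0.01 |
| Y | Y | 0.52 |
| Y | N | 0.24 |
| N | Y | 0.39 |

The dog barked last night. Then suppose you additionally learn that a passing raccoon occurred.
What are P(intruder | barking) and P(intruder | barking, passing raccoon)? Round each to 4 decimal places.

P(barking) = 0.01×0.95×0.79 + 0.39×0.95×0.21 + 0.24×0.05×0.79 + 0.52×0.05×0.21 = 0.007505 + 0.077805 + 0.009480 + 0.005460 = 0.100250
Restricting to configurations with intruder present: 0.077805 + 0.005460 = 0.083265.
Hence the posterior is 0.083265/0.100250 ≈ 0.8306.

With the extra evidence:
Enumerate both values of intruder and weight by the priors:
  P(barking | passing raccoon) = 0.24*0.79 + 0.52*0.21
        = 0.189600 + 0.109200 = 0.298800
Keeping only the intruder-present terms gives 0.109200, so
  P(intruder | barking, passing raccoon) = 0.109200 / 0.298800 ≈ 0.3655
The drop from 0.8306 to 0.3655 is the explaining-away (discounting) effect.

P(intruder | barking) ≈ 0.8306; P(intruder | barking, passing raccoon) ≈ 0.3655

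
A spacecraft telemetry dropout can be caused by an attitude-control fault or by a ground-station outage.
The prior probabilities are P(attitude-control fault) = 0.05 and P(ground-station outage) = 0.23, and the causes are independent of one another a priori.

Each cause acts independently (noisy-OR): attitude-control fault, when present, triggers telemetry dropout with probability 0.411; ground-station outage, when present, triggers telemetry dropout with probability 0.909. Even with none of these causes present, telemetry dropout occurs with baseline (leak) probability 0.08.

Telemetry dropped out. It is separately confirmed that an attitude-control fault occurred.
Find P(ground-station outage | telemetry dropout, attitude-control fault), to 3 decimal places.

P(ground-station outage | telemetry dropout, attitude-control fault) ≈ 0.383

Under noisy-OR, P(telemetry dropout | causes) = 1 − (1−0.08)·∏(1−qᵢ) over the active causes.
For the numerator, keep only ground-station outage=true terms: 0.950689*0.23 = 0.218658
Normalizer over all consistent configurations: 0.45812*0.77 + 0.950689*0.23 = 0.571410
Posterior = 0.218658 / 0.571410 ≈ 0.383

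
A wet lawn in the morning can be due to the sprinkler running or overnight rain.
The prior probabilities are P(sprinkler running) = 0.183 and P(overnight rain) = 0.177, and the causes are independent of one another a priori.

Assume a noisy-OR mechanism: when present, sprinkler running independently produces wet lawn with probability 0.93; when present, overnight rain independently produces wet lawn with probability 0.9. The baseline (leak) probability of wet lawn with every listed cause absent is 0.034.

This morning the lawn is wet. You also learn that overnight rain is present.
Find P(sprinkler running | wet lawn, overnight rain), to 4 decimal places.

Under noisy-OR, P(wet lawn | causes) = 1 − (1−0.034)·∏(1−qᵢ) over the active causes.
For the numerator, keep only sprinkler running=true terms: 0.993238*0.183 = 0.181763
Normalizer over all consistent configurations: 0.9034*0.817 + 0.993238*0.183 = 0.919841
P(sprinkler running | wet lawn, overnight rain) = 0.181763/0.919841 ≈ 0.1976

P(sprinkler running | wet lawn, overnight rain) ≈ 0.1976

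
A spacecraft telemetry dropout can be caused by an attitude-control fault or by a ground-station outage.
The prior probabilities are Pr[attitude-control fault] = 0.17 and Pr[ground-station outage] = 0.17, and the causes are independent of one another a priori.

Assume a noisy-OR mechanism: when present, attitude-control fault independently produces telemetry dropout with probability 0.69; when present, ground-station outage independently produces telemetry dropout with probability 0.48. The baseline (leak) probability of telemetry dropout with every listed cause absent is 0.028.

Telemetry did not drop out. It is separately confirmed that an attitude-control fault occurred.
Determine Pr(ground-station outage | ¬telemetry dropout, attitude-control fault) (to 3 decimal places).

Pr(ground-station outage | ¬telemetry dropout, attitude-control fault) ≈ 0.096

Under noisy-OR, P(telemetry dropout | causes) = 1 − (1−0.028)·∏(1−qᵢ) over the active causes.
By total probability over both values of ground-station outage:
  P(¬telemetry dropout | attitude-control fault) = 0.30132×0.83 + 0.156686×0.17
        = 0.250096 + 0.026637 = 0.276733
Configurations with ground-station outage contribute 0.026637, so
  P(ground-station outage | ¬telemetry dropout, attitude-control fault) = 0.026637 / 0.276733 ≈ 0.096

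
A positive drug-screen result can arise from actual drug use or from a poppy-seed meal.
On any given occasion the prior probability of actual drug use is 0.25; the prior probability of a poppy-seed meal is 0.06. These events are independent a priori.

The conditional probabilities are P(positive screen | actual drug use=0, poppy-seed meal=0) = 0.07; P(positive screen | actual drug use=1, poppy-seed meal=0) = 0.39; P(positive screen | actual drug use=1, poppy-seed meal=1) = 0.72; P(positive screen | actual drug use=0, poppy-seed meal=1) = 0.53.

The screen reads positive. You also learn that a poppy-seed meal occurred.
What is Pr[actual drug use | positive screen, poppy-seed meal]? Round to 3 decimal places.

Weight on actual drug use=true, given the evidence: 0.72×0.25 = 0.180000
The normalizing constant is 0.53×0.75 + 0.72×0.25 = 0.577500
P(actual drug use | positive screen, poppy-seed meal) = 0.180000/0.577500 ≈ 0.312

Pr[actual drug use | positive screen, poppy-seed meal] ≈ 0.312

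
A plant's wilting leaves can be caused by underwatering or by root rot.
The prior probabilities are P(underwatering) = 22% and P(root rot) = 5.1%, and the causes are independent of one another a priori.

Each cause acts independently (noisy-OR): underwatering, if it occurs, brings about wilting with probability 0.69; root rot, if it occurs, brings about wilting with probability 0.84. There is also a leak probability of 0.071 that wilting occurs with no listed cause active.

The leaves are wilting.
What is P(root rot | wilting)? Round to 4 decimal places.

Under noisy-OR, P(wilting | causes) = 1 − (1−0.071)·∏(1−qᵢ) over the active causes.
P(wilting) = 0.071·0.78·0.949 + 0.85136·0.78·0.051 + 0.71201·0.22·0.949 + 0.953922·0.22·0.051 = 0.052556 + 0.033867 + 0.148653 + 0.010703 = 0.245779
The root rot-present share is 0.033867 + 0.010703 = 0.044570.
So P(root rot | wilting) = 0.044570/0.245779 ≈ 0.1813.

P(root rot | wilting) ≈ 0.1813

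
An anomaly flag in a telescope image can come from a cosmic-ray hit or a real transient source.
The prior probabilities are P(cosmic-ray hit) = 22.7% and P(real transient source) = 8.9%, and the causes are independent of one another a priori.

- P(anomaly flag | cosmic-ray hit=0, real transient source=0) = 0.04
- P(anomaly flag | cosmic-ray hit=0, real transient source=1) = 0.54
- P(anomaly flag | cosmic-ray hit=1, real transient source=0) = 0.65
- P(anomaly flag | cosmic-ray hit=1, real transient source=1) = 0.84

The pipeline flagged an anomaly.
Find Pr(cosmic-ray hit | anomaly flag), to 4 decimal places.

Pr(cosmic-ray hit | anomaly flag) ≈ 0.6986

Weight on cosmic-ray hit=true, given the evidence: 0.134418 + 0.016971 = 0.151389
Denominator P(anomaly flag): 0.04·0.773·0.911 + 0.54·0.773·0.089 + 0.65·0.227·0.911 + 0.84·0.227·0.089 = 0.216707
Posterior = 0.151389 / 0.216707 ≈ 0.6986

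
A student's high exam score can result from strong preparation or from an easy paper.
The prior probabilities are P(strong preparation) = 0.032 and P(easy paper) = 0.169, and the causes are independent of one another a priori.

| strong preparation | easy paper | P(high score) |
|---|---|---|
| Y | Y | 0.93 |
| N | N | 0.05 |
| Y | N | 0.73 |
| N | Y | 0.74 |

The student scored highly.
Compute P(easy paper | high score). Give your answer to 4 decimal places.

P(easy paper | high score) ≈ 0.6789

Enumerate the 4 (strong preparation, easy paper) configurations and weight by the priors:
  P(high score) = 0.05*0.968*0.831 + 0.74*0.968*0.169 + 0.73*0.032*0.831 + 0.93*0.032*0.169
        = 0.040220 + 0.121058 + 0.019412 + 0.005029 = 0.185719
The terms with easy paper present sum to 0.126087, so
  P(easy paper | high score) = 0.126087 / 0.185719 ≈ 0.6789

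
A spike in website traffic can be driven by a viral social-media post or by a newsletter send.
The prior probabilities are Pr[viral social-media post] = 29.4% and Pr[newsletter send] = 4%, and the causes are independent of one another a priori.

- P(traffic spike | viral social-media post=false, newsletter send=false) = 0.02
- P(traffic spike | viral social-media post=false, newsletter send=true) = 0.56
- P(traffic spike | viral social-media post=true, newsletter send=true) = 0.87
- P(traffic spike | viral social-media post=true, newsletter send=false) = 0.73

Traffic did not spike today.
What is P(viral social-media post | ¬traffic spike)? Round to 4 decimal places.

P(¬traffic spike) = 0.98×0.706×0.96 + 0.44×0.706×0.04 + 0.27×0.294×0.96 + 0.13×0.294×0.04 = 0.664205 + 0.012426 + 0.076205 + 0.001529 = 0.754365
Restricting to configurations with viral social-media post present: 0.076205 + 0.001529 = 0.077734.
P(viral social-media post | ¬traffic spike) = 0.077734 / 0.754365 ≈ 0.1030

P(viral social-media post | ¬traffic spike) ≈ 0.1030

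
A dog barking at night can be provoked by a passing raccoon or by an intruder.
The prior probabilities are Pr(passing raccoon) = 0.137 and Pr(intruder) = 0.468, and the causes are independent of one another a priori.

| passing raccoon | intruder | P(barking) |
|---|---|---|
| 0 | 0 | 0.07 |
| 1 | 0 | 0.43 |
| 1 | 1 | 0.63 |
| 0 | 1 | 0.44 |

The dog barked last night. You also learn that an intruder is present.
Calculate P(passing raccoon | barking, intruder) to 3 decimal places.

P(passing raccoon | barking, intruder) ≈ 0.185

Sum P(barking|·) weighted by the priors over both values of passing raccoon:
  P(barking | intruder) = 0.44×0.863 + 0.63×0.137
        = 0.379720 + 0.086310 = 0.466030
The terms with passing raccoon present sum to 0.086310, so
  P(passing raccoon | barking, intruder) = 0.086310 / 0.466030 ≈ 0.185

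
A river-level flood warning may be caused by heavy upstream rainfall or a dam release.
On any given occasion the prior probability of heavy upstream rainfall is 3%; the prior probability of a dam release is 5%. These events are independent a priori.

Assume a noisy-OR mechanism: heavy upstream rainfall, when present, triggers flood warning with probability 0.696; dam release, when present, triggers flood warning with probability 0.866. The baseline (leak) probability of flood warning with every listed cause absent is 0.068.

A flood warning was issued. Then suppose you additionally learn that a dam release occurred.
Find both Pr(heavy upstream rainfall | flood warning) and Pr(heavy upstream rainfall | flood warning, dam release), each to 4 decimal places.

Pr(heavy upstream rainfall | flood warning) ≈ 0.1722; Pr(heavy upstream rainfall | flood warning, dam release) ≈ 0.0329

Under noisy-OR, P(flood warning | causes) = 1 − (1−0.068)·∏(1−qᵢ) over the active causes.
For the numerator, keep only heavy upstream rainfall=true terms: 0.020425 + 0.001443 = 0.021868
Denominator P(flood warning): 0.068·0.97·0.95 + 0.875112·0.97·0.05 + 0.716672·0.03·0.95 + 0.962034·0.03·0.05 = 0.126973
P(heavy upstream rainfall | flood warning) = 0.021868/0.126973 ≈ 0.1722

With the extra evidence:
For the numerator, keep only heavy upstream rainfall=true terms: 0.962034×0.03 = 0.028861
Normalizer over all consistent configurations: 0.875112×0.97 + 0.962034×0.03 = 0.877720
Posterior = 0.028861 / 0.877720 ≈ 0.0329
The drop from 0.1722 to 0.0329 is the explaining-away (discounting) effect.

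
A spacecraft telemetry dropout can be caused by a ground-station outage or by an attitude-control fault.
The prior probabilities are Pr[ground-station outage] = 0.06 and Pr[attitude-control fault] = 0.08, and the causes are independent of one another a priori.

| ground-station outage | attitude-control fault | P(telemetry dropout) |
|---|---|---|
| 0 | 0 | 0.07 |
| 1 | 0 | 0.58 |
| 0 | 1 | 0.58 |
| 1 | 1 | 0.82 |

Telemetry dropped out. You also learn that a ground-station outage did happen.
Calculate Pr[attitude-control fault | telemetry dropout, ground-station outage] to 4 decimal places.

P(telemetry dropout | ground-station outage) = 0.58×0.92 + 0.82×0.08 = 0.533600 + 0.065600 = 0.599200
Of this, 0.065600 comes from 0.82×0.08 (the attitude-control fault=true cases).
Hence the posterior is 0.065600/0.599200 ≈ 0.1095.

Pr[attitude-control fault | telemetry dropout, ground-station outage] ≈ 0.1095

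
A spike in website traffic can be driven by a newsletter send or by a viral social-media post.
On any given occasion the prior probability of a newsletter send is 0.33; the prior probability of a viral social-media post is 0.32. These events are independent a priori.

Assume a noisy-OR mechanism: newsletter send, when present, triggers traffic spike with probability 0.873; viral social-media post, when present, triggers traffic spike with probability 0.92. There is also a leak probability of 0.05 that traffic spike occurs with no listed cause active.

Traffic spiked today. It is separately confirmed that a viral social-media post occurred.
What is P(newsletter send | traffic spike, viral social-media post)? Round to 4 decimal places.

P(newsletter send | traffic spike, viral social-media post) ≈ 0.3455

Under noisy-OR, P(traffic spike | causes) = 1 − (1−0.05)·∏(1−qᵢ) over the active causes.
Numerator (weight on configurations with newsletter send): 0.990348·0.33 = 0.326815
Normalizer over all consistent configurations: 0.924·0.67 + 0.990348·0.33 = 0.945895
Posterior = 0.326815 / 0.945895 ≈ 0.3455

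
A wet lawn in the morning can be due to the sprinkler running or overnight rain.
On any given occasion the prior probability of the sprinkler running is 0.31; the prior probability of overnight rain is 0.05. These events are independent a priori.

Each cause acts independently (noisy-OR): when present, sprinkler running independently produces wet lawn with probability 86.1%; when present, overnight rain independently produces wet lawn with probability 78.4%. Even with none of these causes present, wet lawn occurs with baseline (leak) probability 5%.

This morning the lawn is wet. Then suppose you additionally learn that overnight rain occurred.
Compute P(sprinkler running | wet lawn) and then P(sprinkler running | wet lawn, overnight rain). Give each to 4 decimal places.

P(sprinkler running | wet lawn) ≈ 0.8181; P(sprinkler running | wet lawn, overnight rain) ≈ 0.3545

Under noisy-OR, P(wet lawn | causes) = 1 − (1−0.05)·∏(1−qᵢ) over the active causes.
Enumerate the 4 (sprinkler running, overnight rain) configurations and weight by the priors:
  P(wet lawn) = 0.05×0.69×0.95 + 0.7948×0.69×0.05 + 0.86795×0.31×0.95 + 0.971477×0.31×0.05
        = 0.032775 + 0.027421 + 0.255611 + 0.015058 = 0.330865
Keeping only the sprinkler running-present terms gives 0.270669, so
  P(sprinkler running | wet lawn) = 0.270669 / 0.330865 ≈ 0.8181

With the extra evidence:
Enumerate both values of sprinkler running and weight by the priors:
  P(wet lawn | overnight rain) = 0.7948×0.69 + 0.971477×0.31
        = 0.548412 + 0.301158 = 0.849570
Configurations with sprinkler running contribute 0.301158, so
  P(sprinkler running | wet lawn, overnight rain) = 0.301158 / 0.849570 ≈ 0.3545
The drop from 0.8181 to 0.3545 is the explaining-away (discounting) effect.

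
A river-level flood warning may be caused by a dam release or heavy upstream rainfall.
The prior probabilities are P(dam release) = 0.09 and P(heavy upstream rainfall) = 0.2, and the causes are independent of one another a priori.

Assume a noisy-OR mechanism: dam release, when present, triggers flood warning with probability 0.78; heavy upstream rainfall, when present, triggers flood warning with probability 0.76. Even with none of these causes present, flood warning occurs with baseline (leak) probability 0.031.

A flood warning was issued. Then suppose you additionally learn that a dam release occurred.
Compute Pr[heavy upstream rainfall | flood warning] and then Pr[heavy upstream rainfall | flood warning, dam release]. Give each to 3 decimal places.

Under noisy-OR, P(flood warning | causes) = 1 − (1−0.031)·∏(1−qᵢ) over the active causes.
P(flood warning) = 0.031*0.91*0.8 + 0.76744*0.91*0.2 + 0.78682*0.09*0.8 + 0.948837*0.09*0.2 = 0.022568 + 0.139674 + 0.056651 + 0.017079 = 0.235972
The heavy upstream rainfall-present share is 0.139674 + 0.017079 = 0.156753.
P(heavy upstream rainfall | flood warning) = 0.156753 / 0.235972 ≈ 0.664

Now condition on the additional information:
Enumerate both values of heavy upstream rainfall and weight by the priors:
  P(flood warning | dam release) = 0.78682×0.8 + 0.948837×0.2
        = 0.629456 + 0.189767 = 0.819223
The terms with heavy upstream rainfall present sum to 0.189767, so
  P(heavy upstream rainfall | flood warning, dam release) = 0.189767 / 0.819223 ≈ 0.232

Pr[heavy upstream rainfall | flood warning] ≈ 0.664; Pr[heavy upstream rainfall | flood warning, dam release] ≈ 0.232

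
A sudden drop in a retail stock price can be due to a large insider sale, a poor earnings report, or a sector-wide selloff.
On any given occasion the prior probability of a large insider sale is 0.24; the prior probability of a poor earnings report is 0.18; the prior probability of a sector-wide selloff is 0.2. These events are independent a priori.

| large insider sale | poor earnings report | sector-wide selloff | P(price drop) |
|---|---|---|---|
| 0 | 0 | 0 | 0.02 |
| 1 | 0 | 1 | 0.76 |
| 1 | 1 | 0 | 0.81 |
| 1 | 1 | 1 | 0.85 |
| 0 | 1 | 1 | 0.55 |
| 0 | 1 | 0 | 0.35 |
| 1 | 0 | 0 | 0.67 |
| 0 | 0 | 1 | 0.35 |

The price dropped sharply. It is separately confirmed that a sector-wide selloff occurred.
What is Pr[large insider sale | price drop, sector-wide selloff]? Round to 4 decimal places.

Pr[large insider sale | price drop, sector-wide selloff] ≈ 0.3884

Weight on large insider sale=true, given the evidence: 0.149568 + 0.036720 = 0.186288
Normalizer over all consistent configurations: 0.35×0.76×0.82 + 0.55×0.76×0.18 + 0.76×0.24×0.82 + 0.85×0.24×0.18 = 0.479648
P(large insider sale | price drop, sector-wide selloff) = 0.186288/0.479648 ≈ 0.3884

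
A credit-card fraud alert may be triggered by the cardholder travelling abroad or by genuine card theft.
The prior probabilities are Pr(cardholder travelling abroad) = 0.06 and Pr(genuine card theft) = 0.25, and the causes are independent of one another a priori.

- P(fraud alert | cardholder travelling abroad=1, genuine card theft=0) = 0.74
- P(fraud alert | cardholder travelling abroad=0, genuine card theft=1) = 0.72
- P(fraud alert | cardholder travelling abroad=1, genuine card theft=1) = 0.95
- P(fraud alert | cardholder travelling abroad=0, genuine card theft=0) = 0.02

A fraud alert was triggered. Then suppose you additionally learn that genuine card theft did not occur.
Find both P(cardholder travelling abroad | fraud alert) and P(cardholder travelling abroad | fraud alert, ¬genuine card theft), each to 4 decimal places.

P(cardholder travelling abroad | fraud alert) ≈ 0.2060; P(cardholder travelling abroad | fraud alert, ¬genuine card theft) ≈ 0.7025

By total probability over the 4 (cardholder travelling abroad, genuine card theft) configurations:
  P(fraud alert) = 0.02·0.94·0.75 + 0.72·0.94·0.25 + 0.74·0.06·0.75 + 0.95·0.06·0.25
        = 0.014100 + 0.169200 + 0.033300 + 0.014250 = 0.230850
Keeping only the cardholder travelling abroad-present terms gives 0.047550, so
  P(cardholder travelling abroad | fraud alert) = 0.047550 / 0.230850 ≈ 0.2060

With the extra evidence:
For the numerator, keep only cardholder travelling abroad=true terms: 0.74·0.06 = 0.044400
Denominator P(fraud alert | ¬genuine card theft): 0.02·0.94 + 0.74·0.06 = 0.063200
Posterior = 0.044400 / 0.063200 ≈ 0.7025
With genuine card theft excluded, cardholder travelling abroad must carry more of the explanatory weight for the fraud alert.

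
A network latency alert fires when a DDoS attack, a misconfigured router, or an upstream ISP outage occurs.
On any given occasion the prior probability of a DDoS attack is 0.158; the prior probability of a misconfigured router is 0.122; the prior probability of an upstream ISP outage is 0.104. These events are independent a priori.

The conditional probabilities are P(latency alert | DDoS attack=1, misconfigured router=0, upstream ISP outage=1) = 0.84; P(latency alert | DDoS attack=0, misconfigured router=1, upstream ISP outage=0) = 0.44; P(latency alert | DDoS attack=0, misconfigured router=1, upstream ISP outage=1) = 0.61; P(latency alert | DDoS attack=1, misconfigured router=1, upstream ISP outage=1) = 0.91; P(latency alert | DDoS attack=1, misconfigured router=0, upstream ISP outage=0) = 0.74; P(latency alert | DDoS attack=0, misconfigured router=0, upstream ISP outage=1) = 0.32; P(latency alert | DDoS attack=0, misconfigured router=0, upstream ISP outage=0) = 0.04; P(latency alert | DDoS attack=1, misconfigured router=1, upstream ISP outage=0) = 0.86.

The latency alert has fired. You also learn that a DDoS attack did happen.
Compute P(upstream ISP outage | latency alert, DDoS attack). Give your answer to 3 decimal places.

P(upstream ISP outage | latency alert, DDoS attack) ≈ 0.115

For the numerator, keep only upstream ISP outage=true terms: 0.076702 + 0.011546 = 0.088248
Denominator P(latency alert | DDoS attack): 0.74×0.878×0.896 + 0.84×0.878×0.104 + 0.86×0.122×0.896 + 0.91×0.122×0.104 = 0.764405
Posterior = 0.088248 / 0.764405 ≈ 0.115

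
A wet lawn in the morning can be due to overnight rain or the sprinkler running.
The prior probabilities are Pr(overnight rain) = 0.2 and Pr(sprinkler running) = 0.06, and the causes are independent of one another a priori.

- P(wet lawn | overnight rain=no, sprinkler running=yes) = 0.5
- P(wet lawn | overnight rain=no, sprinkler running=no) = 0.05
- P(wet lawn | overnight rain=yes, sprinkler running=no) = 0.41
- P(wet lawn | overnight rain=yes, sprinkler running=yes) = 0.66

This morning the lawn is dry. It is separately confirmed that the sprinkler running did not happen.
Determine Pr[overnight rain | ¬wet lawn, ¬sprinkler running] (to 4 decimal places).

By total probability over both values of overnight rain:
  P(¬wet lawn | ¬sprinkler running) = 0.95·0.8 + 0.59·0.2
        = 0.760000 + 0.118000 = 0.878000
Keeping only the overnight rain-present terms gives 0.118000, so
  P(overnight rain | ¬wet lawn, ¬sprinkler running) = 0.118000 / 0.878000 ≈ 0.1344

Pr[overnight rain | ¬wet lawn, ¬sprinkler running] ≈ 0.1344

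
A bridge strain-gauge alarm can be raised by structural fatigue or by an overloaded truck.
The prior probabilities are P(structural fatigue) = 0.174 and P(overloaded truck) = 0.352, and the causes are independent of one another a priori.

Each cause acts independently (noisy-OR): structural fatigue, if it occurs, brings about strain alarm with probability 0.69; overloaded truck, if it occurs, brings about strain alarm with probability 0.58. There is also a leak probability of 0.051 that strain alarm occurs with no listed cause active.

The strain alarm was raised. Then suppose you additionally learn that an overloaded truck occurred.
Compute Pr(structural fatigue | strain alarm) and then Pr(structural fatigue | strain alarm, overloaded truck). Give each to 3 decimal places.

Pr(structural fatigue | strain alarm) ≈ 0.397; Pr(structural fatigue | strain alarm, overloaded truck) ≈ 0.235

Under noisy-OR, P(strain alarm | causes) = 1 − (1−0.051)·∏(1−qᵢ) over the active causes.
By total probability over the 4 (structural fatigue, overloaded truck) configurations:
  P(strain alarm) = 0.051*0.826*0.648 + 0.60142*0.826*0.352 + 0.70581*0.174*0.648 + 0.87644*0.174*0.352
        = 0.027298 + 0.174864 + 0.079581 + 0.053680 = 0.335423
Configurations with structural fatigue contribute 0.133261, so
  P(structural fatigue | strain alarm) = 0.133261 / 0.335423 ≈ 0.397

Now condition on the additional information:
P(strain alarm | overloaded truck) = 0.60142*0.826 + 0.87644*0.174 = 0.496773 + 0.152501 = 0.649274
The structural fatigue-present share is 0.87644*0.174 = 0.152501.
P(structural fatigue | strain alarm, overloaded truck) = 0.152501 / 0.649274 ≈ 0.235
Conditioning on overloaded truck lowers the posterior on structural fatigue: the classic explaining-away effect in a common-effect structure.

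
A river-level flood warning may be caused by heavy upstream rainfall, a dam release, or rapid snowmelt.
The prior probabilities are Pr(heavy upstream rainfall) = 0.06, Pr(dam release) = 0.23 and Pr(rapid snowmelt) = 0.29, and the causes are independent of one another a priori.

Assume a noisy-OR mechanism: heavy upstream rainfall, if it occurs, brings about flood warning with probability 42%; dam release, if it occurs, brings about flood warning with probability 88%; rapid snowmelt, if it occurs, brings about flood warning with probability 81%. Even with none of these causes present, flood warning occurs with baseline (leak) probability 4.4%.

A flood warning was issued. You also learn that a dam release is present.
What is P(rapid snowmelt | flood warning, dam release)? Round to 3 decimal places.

Under noisy-OR, P(flood warning | causes) = 1 − (1−0.044)·∏(1−qᵢ) over the active causes.
By total probability over the 4 (heavy upstream rainfall, rapid snowmelt) configurations:
  P(flood warning | dam release) = 0.88528·0.94·0.71 + 0.978203·0.94·0.29 + 0.933462·0.06·0.71 + 0.987358·0.06·0.29
        = 0.590836 + 0.266658 + 0.039765 + 0.017180 = 0.914439
Configurations with rapid snowmelt contribute 0.283838, so
  P(rapid snowmelt | flood warning, dam release) = 0.283838 / 0.914439 ≈ 0.310

P(rapid snowmelt | flood warning, dam release) ≈ 0.310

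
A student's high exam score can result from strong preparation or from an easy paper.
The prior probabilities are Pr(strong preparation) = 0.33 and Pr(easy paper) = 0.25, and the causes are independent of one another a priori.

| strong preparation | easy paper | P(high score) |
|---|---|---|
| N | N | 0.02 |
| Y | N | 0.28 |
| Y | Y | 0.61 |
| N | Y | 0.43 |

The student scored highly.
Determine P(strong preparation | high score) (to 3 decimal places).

P(strong preparation | high score) ≈ 0.593

P(high score) = 0.02·0.67·0.75 + 0.43·0.67·0.25 + 0.28·0.33·0.75 + 0.61·0.33·0.25 = 0.010050 + 0.072025 + 0.069300 + 0.050325 = 0.201700
Restricting to configurations with strong preparation present: 0.069300 + 0.050325 = 0.119625.
P(strong preparation | high score) = 0.119625 / 0.201700 ≈ 0.593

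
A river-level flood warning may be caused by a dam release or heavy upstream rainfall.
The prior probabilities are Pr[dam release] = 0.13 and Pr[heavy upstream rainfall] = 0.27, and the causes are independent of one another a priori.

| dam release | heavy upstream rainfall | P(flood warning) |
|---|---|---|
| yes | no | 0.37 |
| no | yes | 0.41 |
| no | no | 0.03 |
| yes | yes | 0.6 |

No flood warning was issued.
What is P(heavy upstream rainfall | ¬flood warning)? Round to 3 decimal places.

Sum P(¬flood warning|·) weighted by the priors over the 4 (dam release, heavy upstream rainfall) configurations:
  P(¬flood warning) = 0.97·0.87·0.73 + 0.59·0.87·0.27 + 0.63·0.13·0.73 + 0.4·0.13·0.27
        = 0.616047 + 0.138591 + 0.059787 + 0.014040 = 0.828465
Configurations with heavy upstream rainfall contribute 0.152631, so
  P(heavy upstream rainfall | ¬flood warning) = 0.152631 / 0.828465 ≈ 0.184

P(heavy upstream rainfall | ¬flood warning) ≈ 0.184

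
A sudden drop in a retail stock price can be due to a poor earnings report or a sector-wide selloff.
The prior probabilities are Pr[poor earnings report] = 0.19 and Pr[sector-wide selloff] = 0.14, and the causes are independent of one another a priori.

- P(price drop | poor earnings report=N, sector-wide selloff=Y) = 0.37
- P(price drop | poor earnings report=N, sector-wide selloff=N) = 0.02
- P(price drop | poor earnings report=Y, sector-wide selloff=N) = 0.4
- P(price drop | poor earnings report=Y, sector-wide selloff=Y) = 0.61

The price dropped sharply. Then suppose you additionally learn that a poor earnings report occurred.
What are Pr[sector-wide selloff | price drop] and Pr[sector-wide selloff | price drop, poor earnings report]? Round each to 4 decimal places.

P(price drop) = 0.02·0.81·0.86 + 0.37·0.81·0.14 + 0.4·0.19·0.86 + 0.61·0.19·0.14 = 0.013932 + 0.041958 + 0.065360 + 0.016226 = 0.137476
Of this, 0.058184 comes from 0.041958 + 0.016226 (the sector-wide selloff=true cases).
P(sector-wide selloff | price drop) = 0.058184 / 0.137476 ≈ 0.4232

With the extra evidence:
By total probability over both values of sector-wide selloff:
  P(price drop | poor earnings report) = 0.4·0.86 + 0.61·0.14
        = 0.344000 + 0.085400 = 0.429400
Configurations with sector-wide selloff contribute 0.085400, so
  P(sector-wide selloff | price drop, poor earnings report) = 0.085400 / 0.429400 ≈ 0.1989

Pr[sector-wide selloff | price drop] ≈ 0.4232; Pr[sector-wide selloff | price drop, poor earnings report] ≈ 0.1989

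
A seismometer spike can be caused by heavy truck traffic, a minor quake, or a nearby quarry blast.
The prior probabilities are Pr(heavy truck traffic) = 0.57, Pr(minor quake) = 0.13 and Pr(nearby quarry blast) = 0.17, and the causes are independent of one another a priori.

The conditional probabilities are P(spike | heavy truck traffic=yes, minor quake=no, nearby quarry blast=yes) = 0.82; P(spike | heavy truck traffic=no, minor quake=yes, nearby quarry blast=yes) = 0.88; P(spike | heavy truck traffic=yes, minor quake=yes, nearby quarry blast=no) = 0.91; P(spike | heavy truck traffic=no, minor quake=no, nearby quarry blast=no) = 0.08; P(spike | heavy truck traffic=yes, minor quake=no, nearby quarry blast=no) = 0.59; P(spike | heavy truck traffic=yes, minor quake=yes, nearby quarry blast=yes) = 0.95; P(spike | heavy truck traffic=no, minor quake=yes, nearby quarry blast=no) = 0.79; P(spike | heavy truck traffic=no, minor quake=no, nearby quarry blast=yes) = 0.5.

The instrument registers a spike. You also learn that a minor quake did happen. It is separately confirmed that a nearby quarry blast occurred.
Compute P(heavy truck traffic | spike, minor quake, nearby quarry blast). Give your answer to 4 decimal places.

For the numerator, keep only heavy truck traffic=true terms: 0.95*0.57 = 0.541500
The normalizing constant is 0.88*0.43 + 0.95*0.57 = 0.919900
Posterior = 0.541500 / 0.919900 ≈ 0.5887

P(heavy truck traffic | spike, minor quake, nearby quarry blast) ≈ 0.5887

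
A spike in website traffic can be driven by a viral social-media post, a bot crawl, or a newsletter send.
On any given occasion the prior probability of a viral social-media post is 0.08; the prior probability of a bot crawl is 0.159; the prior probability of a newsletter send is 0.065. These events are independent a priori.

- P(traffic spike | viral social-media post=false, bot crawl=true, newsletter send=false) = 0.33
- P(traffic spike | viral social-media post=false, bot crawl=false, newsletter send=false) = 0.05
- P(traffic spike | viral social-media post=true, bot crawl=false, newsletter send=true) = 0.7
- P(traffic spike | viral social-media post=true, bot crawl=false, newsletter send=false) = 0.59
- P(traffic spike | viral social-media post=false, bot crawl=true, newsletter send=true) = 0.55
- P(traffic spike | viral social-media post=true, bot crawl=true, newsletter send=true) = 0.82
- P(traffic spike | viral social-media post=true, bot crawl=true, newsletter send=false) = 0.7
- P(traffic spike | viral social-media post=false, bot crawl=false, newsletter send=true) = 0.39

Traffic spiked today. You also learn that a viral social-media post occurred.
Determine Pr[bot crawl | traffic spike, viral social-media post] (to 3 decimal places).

Numerator (weight on configurations with bot crawl): 0.104066 + 0.008475 = 0.112541
Denominator P(traffic spike | viral social-media post): 0.59·0.841·0.935 + 0.7·0.841·0.065 + 0.7·0.159·0.935 + 0.82·0.159·0.065 = 0.614744
Posterior = 0.112541 / 0.614744 ≈ 0.183

Pr[bot crawl | traffic spike, viral social-media post] ≈ 0.183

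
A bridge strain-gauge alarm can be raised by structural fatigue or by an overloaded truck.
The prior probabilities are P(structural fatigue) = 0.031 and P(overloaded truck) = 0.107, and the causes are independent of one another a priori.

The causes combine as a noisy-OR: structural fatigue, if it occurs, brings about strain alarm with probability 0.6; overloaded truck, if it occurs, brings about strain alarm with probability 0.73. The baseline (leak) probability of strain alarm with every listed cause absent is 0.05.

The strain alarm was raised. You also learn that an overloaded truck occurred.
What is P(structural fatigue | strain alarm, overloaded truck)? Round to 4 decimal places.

P(structural fatigue | strain alarm, overloaded truck) ≈ 0.0372

Under noisy-OR, P(strain alarm | causes) = 1 − (1−0.05)·∏(1−qᵢ) over the active causes.
For the numerator, keep only structural fatigue=true terms: 0.8974*0.031 = 0.027819
Normalizer over all consistent configurations: 0.7435*0.969 + 0.8974*0.031 = 0.748271
P(structural fatigue | strain alarm, overloaded truck) = 0.027819/0.748271 ≈ 0.0372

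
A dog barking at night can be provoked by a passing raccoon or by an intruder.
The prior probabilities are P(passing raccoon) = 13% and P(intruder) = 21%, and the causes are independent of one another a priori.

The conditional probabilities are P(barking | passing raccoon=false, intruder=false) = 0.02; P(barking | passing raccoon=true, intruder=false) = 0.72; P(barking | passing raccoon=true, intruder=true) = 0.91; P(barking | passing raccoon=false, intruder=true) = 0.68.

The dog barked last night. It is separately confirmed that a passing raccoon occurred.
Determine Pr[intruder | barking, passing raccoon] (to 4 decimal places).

P(barking | passing raccoon) = 0.72×0.79 + 0.91×0.21 = 0.568800 + 0.191100 = 0.759900
Restricting to configurations with intruder present: 0.91×0.21 = 0.191100.
P(intruder | barking, passing raccoon) = 0.191100 / 0.759900 ≈ 0.2515

Pr[intruder | barking, passing raccoon] ≈ 0.2515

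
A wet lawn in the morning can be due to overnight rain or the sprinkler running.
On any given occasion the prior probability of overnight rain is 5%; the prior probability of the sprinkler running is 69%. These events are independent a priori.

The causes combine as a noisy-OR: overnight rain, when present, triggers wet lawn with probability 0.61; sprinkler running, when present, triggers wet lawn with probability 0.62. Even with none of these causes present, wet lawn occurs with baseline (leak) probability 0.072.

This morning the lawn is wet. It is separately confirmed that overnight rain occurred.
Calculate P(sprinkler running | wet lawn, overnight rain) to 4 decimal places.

Under noisy-OR, P(wet lawn | causes) = 1 − (1−0.072)·∏(1−qᵢ) over the active causes.
By total probability over both values of sprinkler running:
  P(wet lawn | overnight rain) = 0.63808×0.31 + 0.86247×0.69
        = 0.197805 + 0.595104 = 0.792909
Keeping only the sprinkler running-present terms gives 0.595104, so
  P(sprinkler running | wet lawn, overnight rain) = 0.595104 / 0.792909 ≈ 0.7505

P(sprinkler running | wet lawn, overnight rain) ≈ 0.7505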